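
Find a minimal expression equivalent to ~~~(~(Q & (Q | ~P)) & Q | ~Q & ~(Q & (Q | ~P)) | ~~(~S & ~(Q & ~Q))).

Q & S

~~~(~(Q & (Q | ~P)) & Q | ~Q & ~(Q & (Q | ~P)) | ~~(~S & ~(Q & ~Q)))
= ~~~(~(Q & (Q | ~P)) | ~~(~S & ~(Q & ~Q)))
= ~(~(Q & (Q | ~P)) | ~~(~S & ~(Q & ~Q)))
= Q & (Q | ~P) & ~(~S & ~(Q & ~Q))
= Q & ~(~S & ~(Q & ~Q))
= Q & (S | Q & ~Q)
= Q & S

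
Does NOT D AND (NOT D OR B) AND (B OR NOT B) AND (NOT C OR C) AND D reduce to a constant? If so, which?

yes, False

NOT D AND (NOT D OR B) AND (B OR NOT B) AND (NOT C OR C) AND D
= NOT D AND (NOT D OR B) AND (NOT C OR C) AND D   — complement / identity
= NOT D AND (NOT D OR B) AND D   — complement / identity
= NOT D AND D   — absorption
= FALSE   — complement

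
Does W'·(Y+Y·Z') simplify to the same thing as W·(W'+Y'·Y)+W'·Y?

E1: W'·(Y+Y·Z')
    = W'·Y
E2: W·(W'+Y'·Y)+W'·Y
    = W·W'+W'·Y
    = W'·Y
Both reduce to W'·Y, so they are equivalent.

Yes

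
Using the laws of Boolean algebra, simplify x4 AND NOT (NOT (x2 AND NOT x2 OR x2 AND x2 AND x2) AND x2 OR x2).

x4 AND NOT (NOT (x2 AND NOT x2 OR x2 AND x2 AND x2) AND x2 OR x2)
= x4 AND NOT (NOT (x2 AND NOT x2 OR x2 AND x2) AND x2 OR x2)   (idempotence)
= x4 AND NOT (NOT x2 AND x2 OR x2)   (distribution)
= x4 AND NOT x2   (complement / identity)

x4 AND NOT x2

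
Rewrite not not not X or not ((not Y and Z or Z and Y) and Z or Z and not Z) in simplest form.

not not not X or not ((not Y and Z or Z and Y) and Z or Z and not Z)
= not not not X or not (Z and Z or Z and not Z)   (distribution)
= not not not X or not Z   (distribution)
= not X or not Z   (double negation)

not X or not Z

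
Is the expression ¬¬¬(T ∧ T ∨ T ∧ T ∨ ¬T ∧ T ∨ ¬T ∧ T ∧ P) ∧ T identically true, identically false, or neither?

identically false

¬¬¬(T ∧ T ∨ T ∧ T ∨ ¬T ∧ T ∨ ¬T ∧ T ∧ P) ∧ T
= ¬¬¬(T ∧ T ∨ T ∧ T ∨ ¬T ∧ T) ∧ T   — absorption
= ¬¬¬(T ∧ T ∨ ¬T ∧ T) ∧ T   — idempotence
= ¬(T ∧ T ∨ ¬T ∧ T) ∧ T   — double negation
= ¬T ∧ T   — distribution
= False   — complement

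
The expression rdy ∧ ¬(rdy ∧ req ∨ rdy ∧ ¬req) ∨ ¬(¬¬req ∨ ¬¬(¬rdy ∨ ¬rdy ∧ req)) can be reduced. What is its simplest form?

rdy ∧ ¬(rdy ∧ req ∨ rdy ∧ ¬req) ∨ ¬(¬¬req ∨ ¬¬(¬rdy ∨ ¬rdy ∧ req))
= rdy ∧ ¬(rdy ∧ req ∨ rdy ∧ ¬req) ∨ ¬req ∧ ¬(¬rdy ∨ ¬rdy ∧ req)
= rdy ∧ ¬rdy ∨ ¬req ∧ ¬(¬rdy ∨ ¬rdy ∧ req)
= rdy ∧ ¬rdy ∨ ¬req ∧ ¬¬rdy
= ¬req ∧ ¬¬rdy
= ¬req ∧ rdy

¬req ∧ rdy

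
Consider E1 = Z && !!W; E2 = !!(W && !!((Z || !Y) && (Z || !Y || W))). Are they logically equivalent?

E1: Z && !!W
    = Z && W
E2: !!(W && !!((Z || !Y) && (Z || !Y || W)))
    = !!(W && !!(Z || !Y))
    = !!(W && (Z || !Y))
    = W && (Z || !Y)
These differ: at W=1, Y=0, Z=0, E1 = 0 but E2 = 1.

No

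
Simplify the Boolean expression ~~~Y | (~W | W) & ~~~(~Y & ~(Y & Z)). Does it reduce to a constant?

~~~Y | (~W | W) & ~~~(~Y & ~(Y & Z))
= ~~~Y | (~W | W) & ~~(Y | Y & Z)   [De Morgan]
= ~~~Y | (~W | W) & (Y | Y & Z)   [double negation]
= ~Y | (~W | W) & (Y | Y & Z)   [double negation]
= ~Y | Y | Y & Z   [complement / identity]
= ~Y | Y   [absorption]
= 1   [complement]

1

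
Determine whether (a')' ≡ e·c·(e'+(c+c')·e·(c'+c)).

No

E1: (a')'
    = a   — double negation
E2: e·c·(e'+(c+c')·e·(c'+c))
    = e·c·(e'+(c+c')·e)   — complement / identity
    = e·c·(e'+e)   — complement / identity
    = e·c   — complement / identity
These differ: at a=1, c=0, e=0, E1 = 1 but E2 = 0.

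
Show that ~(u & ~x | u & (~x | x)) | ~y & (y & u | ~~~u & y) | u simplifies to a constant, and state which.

~(u & ~x | u & (~x | x)) | ~y & (y & u | ~~~u & y) | u
= ~(u & ~x | u) | ~y & (y & u | ~~~u & y) | u
= ~(u & ~x | u) | ~y & (y & u | ~u & y) | u
= ~(u & ~x | u) | ~y & y | u
= ~(u & ~x | u) | u
= ~u | u
= 1

1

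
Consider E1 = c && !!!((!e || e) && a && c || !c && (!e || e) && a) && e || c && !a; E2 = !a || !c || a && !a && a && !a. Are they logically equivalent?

No

E1: c && !!!((!e || e) && a && c || !c && (!e || e) && a) && e || c && !a
    = c && !!!((!e || e) && a) && e || c && !a   (distribution)
    = c && !!!a && e || c && !a   (complement / identity)
    = c && !a && e || c && !a   (double negation)
    = c && !a   (absorption)
E2: !a || !c || a && !a && a && !a
    = !a || !c || a && !a   (idempotence)
    = !a || !c   (complement / identity)
These differ: at a=1, c=0, e=0, E1 = 0 but E2 = 1.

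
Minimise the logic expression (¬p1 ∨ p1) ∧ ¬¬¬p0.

(¬p1 ∨ p1) ∧ ¬¬¬p0
= (¬p1 ∨ p1) ∧ ¬p0   [double negation]
= ¬p0   [complement / identity]

¬p0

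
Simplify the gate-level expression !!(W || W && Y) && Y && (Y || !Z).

!!(W || W && Y) && Y && (Y || !Z)
= !!W && Y && (Y || !Z)   [absorption]
= !!W && Y   [absorption]
= W && Y   [double negation]

W && Y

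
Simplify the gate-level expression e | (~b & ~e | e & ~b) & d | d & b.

e | d

e | (~b & ~e | e & ~b) & d | d & b
= e | ~b & d | d & b
= e | d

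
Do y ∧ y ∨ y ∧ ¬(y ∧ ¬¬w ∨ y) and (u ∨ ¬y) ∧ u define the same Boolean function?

No

E1: y ∧ y ∨ y ∧ ¬(y ∧ ¬¬w ∨ y)
    = y ∧ y ∨ y ∧ ¬(y ∧ w ∨ y)   — double negation
    = y ∧ y ∨ y ∧ ¬y   — absorption
    = y   — distribution
E2: (u ∨ ¬y) ∧ u
    = u   — absorption
These differ: at u=1, w=0, y=0, E1 = 0 but E2 = 1.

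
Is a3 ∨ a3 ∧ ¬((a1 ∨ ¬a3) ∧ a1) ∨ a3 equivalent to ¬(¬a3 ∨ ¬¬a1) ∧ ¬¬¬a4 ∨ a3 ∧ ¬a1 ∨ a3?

E1: a3 ∨ a3 ∧ ¬((a1 ∨ ¬a3) ∧ a1) ∨ a3
    = a3 ∨ a3 ∧ ¬a1 ∨ a3   — absorption
    = a3 ∨ a3   — absorption
    = a3   — idempotence
E2: ¬(¬a3 ∨ ¬¬a1) ∧ ¬¬¬a4 ∨ a3 ∧ ¬a1 ∨ a3
    = a3 ∧ ¬a1 ∧ ¬¬¬a4 ∨ a3 ∧ ¬a1 ∨ a3   — De Morgan
    = a3 ∧ ¬a1 ∧ ¬a4 ∨ a3 ∧ ¬a1 ∨ a3   — double negation
    = a3 ∧ ¬a1 ∨ a3   — absorption
    = a3   — absorption
Both reduce to a3, so they are equivalent.

Yes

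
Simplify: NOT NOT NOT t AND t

FALSE

NOT NOT NOT t AND t
= NOT t AND t   [double negation]
= FALSE   [complement]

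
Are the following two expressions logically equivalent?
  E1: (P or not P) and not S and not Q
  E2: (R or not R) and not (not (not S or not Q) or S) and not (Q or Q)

Yes

E1: (P or not P) and not S and not Q
    = not S and not Q
E2: (R or not R) and not (not (not S or not Q) or S) and not (Q or Q)
    = (R or not R) and not (S and Q or S) and not (Q or Q)
    = (R or not R) and not (S and Q or S) and not Q
    = (R or not R) and not S and not Q
    = not S and not Q
Both reduce to not S and not Q, so they are equivalent.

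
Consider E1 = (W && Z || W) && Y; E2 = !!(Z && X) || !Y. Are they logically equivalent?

No

E1: (W && Z || W) && Y
    = W && Y   (absorption)
E2: !!(Z && X) || !Y
    = Z && X || !Y   (double negation)
These differ: at W=0, X=1, Y=0, Z=1, E1 = 0 but E2 = 1.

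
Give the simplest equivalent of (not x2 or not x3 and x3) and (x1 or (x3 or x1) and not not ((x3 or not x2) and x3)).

(not x2 or not x3 and x3) and (x1 or (x3 or x1) and not not ((x3 or not x2) and x3))
= not x2 and (x1 or (x3 or x1) and not not ((x3 or not x2) and x3))   [complement / identity]
= not x2 and (x1 or (x3 or x1) and (x3 or not x2) and x3)   [double negation]
= not x2 and (x1 or (x3 or x1) and x3)   [absorption]
= not x2 and (x1 or x3)   [absorption]

not x2 and (x1 or x3)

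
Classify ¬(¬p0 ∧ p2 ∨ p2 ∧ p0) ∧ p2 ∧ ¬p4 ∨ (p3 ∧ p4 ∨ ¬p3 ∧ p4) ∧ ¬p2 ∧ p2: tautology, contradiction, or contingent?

contradiction

¬(¬p0 ∧ p2 ∨ p2 ∧ p0) ∧ p2 ∧ ¬p4 ∨ (p3 ∧ p4 ∨ ¬p3 ∧ p4) ∧ ¬p2 ∧ p2
= ¬p2 ∧ p2 ∧ ¬p4 ∨ (p3 ∧ p4 ∨ ¬p3 ∧ p4) ∧ ¬p2 ∧ p2   [distribution]
= ¬p2 ∧ p2 ∧ ¬p4 ∨ p4 ∧ ¬p2 ∧ p2   [distribution]
= ¬p2 ∧ p2   [distribution]
= False   [complement]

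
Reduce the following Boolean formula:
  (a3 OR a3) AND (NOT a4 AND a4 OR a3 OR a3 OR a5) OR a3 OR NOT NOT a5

a3 OR a5

(a3 OR a3) AND (NOT a4 AND a4 OR a3 OR a3 OR a5) OR a3 OR NOT NOT a5
= (a3 OR a3) AND (a3 OR a3 OR a5) OR a3 OR NOT NOT a5   (complement / identity)
= a3 OR a3 OR a3 OR NOT NOT a5   (absorption)
= a3 OR a3 OR NOT NOT a5   (idempotence)
= a3 OR NOT NOT a5   (idempotence)
= a3 OR a5   (double negation)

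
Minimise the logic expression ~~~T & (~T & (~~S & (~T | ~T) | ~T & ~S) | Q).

~T

~~~T & (~T & (~~S & (~T | ~T) | ~T & ~S) | Q)
= ~~~T & (~T & (~~S & ~T | ~T & ~S) | Q)   (idempotence)
= ~~~T & (~T & (S & ~T | ~T & ~S) | Q)   (double negation)
= ~~~T & (~T & ~T | Q)   (distribution)
= ~~~T & (~T | Q)   (idempotence)
= ~T & (~T | Q)   (double negation)
= ~T   (absorption)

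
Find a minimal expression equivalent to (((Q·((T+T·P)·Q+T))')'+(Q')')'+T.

Q'+T

(((Q·((T+T·P)·Q+T))')'+(Q')')'+T
= (((Q·((T+T·P)·Q+T))')'+Q)'+T   [double negation]
= (((Q·(T·Q+T))')'+Q)'+T   [absorption]
= (((Q·T)')'+Q)'+T   [absorption]
= (Q·T+Q)'+T   [double negation]
= Q'+T   [absorption]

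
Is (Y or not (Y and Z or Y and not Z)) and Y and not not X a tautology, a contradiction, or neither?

(Y or not (Y and Z or Y and not Z)) and Y and not not X
= (Y or not (Y and (Z or not Z))) and Y and not not X
= (Y or not Y) and Y and not not X
= Y and not not X
= Y and X
This depends on X, Y, so it is not a constant.

neither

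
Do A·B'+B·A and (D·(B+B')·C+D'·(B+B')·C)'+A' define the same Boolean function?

No

E1: A·B'+B·A
    = A
E2: (D·(B+B')·C+D'·(B+B')·C)'+A'
    = ((B+B')·C)'+A'
    = C'+A'
These differ: at A=0, B=0, C=0, D=0, E1 = 0 but E2 = 1.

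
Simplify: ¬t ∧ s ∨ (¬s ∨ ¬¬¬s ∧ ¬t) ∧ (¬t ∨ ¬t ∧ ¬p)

¬t

¬t ∧ s ∨ (¬s ∨ ¬¬¬s ∧ ¬t) ∧ (¬t ∨ ¬t ∧ ¬p)
= ¬t ∧ s ∨ (¬s ∨ ¬s ∧ ¬t) ∧ (¬t ∨ ¬t ∧ ¬p)   [double negation]
= ¬t ∧ s ∨ ¬s ∧ (¬t ∨ ¬t ∧ ¬p)   [absorption]
= ¬t ∧ s ∨ ¬s ∧ ¬t   [absorption]
= ¬t   [distribution]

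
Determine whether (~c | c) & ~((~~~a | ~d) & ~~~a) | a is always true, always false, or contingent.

contingent

(~c | c) & ~((~~~a | ~d) & ~~~a) | a
= (~c | c) & ~~~~a | a   (absorption)
= ~~~~a | a   (complement / identity)
= ~~a | a   (double negation)
= a | a   (double negation)
= a   (idempotence)
This depends on a, so it is not a constant.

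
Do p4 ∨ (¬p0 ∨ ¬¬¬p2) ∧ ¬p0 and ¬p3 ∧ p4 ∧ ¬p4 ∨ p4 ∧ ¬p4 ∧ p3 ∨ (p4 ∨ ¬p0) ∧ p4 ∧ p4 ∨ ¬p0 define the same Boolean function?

E1: p4 ∨ (¬p0 ∨ ¬¬¬p2) ∧ ¬p0
    = p4 ∨ (¬p0 ∨ ¬p2) ∧ ¬p0   [double negation]
    = p4 ∨ ¬p0   [absorption]
E2: ¬p3 ∧ p4 ∧ ¬p4 ∨ p4 ∧ ¬p4 ∧ p3 ∨ (p4 ∨ ¬p0) ∧ p4 ∧ p4 ∨ ¬p0
    = ¬p3 ∧ p4 ∧ ¬p4 ∨ p4 ∧ ¬p4 ∧ p3 ∨ p4 ∧ p4 ∨ ¬p0   [absorption]
    = p4 ∧ ¬p4 ∨ p4 ∧ p4 ∨ ¬p0   [distribution]
    = p4 ∨ ¬p0   [distribution]
Both reduce to p4 ∨ ¬p0, so they are equivalent.

Yes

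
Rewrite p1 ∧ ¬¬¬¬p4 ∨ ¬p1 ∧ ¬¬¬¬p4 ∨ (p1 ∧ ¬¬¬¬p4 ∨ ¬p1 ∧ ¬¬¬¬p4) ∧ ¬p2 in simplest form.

p1 ∧ ¬¬¬¬p4 ∨ ¬p1 ∧ ¬¬¬¬p4 ∨ (p1 ∧ ¬¬¬¬p4 ∨ ¬p1 ∧ ¬¬¬¬p4) ∧ ¬p2
= p1 ∧ ¬¬¬¬p4 ∨ ¬p1 ∧ ¬¬¬¬p4   [absorption]
= ¬¬¬¬p4   [distribution]
= ¬¬p4   [double negation]
= p4   [double negation]

p4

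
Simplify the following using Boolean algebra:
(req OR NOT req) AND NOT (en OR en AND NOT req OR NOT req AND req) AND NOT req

NOT en AND NOT req

(req OR NOT req) AND NOT (en OR en AND NOT req OR NOT req AND req) AND NOT req
= NOT (en OR en AND NOT req OR NOT req AND req) AND NOT req   (complement / identity)
= NOT (en OR NOT req AND req) AND NOT req   (absorption)
= NOT en AND NOT req   (complement / identity)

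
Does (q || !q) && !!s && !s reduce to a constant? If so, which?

yes, False

(q || !q) && !!s && !s
= (q || !q) && s && !s
= s && !s
= false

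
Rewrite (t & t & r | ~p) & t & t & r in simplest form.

t & r

(t & t & r | ~p) & t & t & r
= t & t & r   — absorption
= t & r   — idempotence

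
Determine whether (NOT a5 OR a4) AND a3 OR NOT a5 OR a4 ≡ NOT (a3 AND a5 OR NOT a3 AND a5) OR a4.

Yes

E1: (NOT a5 OR a4) AND a3 OR NOT a5 OR a4
    = NOT a5 OR a4   (absorption)
E2: NOT (a3 AND a5 OR NOT a3 AND a5) OR a4
    = NOT a5 OR a4   (distribution)
Both reduce to NOT a5 OR a4, so they are equivalent.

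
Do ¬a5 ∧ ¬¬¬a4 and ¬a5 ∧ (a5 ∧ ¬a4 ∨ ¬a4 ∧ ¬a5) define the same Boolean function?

Yes

E1: ¬a5 ∧ ¬¬¬a4
    = ¬a5 ∧ ¬a4   (double negation)
E2: ¬a5 ∧ (a5 ∧ ¬a4 ∨ ¬a4 ∧ ¬a5)
    = ¬a5 ∧ ¬a4   (distribution)
Both reduce to ¬a5 ∧ ¬a4, so they are equivalent.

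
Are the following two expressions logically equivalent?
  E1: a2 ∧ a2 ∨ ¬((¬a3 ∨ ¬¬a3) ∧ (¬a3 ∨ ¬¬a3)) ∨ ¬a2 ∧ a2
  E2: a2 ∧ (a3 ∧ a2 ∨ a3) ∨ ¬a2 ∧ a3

No

E1: a2 ∧ a2 ∨ ¬((¬a3 ∨ ¬¬a3) ∧ (¬a3 ∨ ¬¬a3)) ∨ ¬a2 ∧ a2
    = a2 ∧ a2 ∨ ¬(¬a3 ∨ ¬¬a3) ∨ ¬a2 ∧ a2   [idempotence]
    = a2 ∧ a2 ∨ a3 ∧ ¬a3 ∨ ¬a2 ∧ a2   [De Morgan]
    = a2 ∧ a2 ∨ ¬a2 ∧ a2   [complement / identity]
    = a2   [distribution]
E2: a2 ∧ (a3 ∧ a2 ∨ a3) ∨ ¬a2 ∧ a3
    = a2 ∧ a3 ∨ ¬a2 ∧ a3   [absorption]
    = a3   [distribution]
These differ: at a2=0, a3=1, E1 = 0 but E2 = 1.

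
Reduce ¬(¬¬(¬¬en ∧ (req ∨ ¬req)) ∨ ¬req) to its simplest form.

¬en ∧ req

¬(¬¬(¬¬en ∧ (req ∨ ¬req)) ∨ ¬req)
= ¬(¬¬¬¬en ∨ ¬req)   (complement / identity)
= ¬¬¬en ∧ req   (De Morgan)
= ¬en ∧ req   (double negation)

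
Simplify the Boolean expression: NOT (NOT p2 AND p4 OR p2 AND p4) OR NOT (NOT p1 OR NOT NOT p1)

NOT (NOT p2 AND p4 OR p2 AND p4) OR NOT (NOT p1 OR NOT NOT p1)
= NOT p4 OR NOT (NOT p1 OR NOT NOT p1)   [distribution]
= NOT p4 OR p1 AND NOT p1   [De Morgan]
= NOT p4   [complement / identity]

NOT p4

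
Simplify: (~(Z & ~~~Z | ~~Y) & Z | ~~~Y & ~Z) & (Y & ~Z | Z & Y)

0

(~(Z & ~~~Z | ~~Y) & Z | ~~~Y & ~Z) & (Y & ~Z | Z & Y)
= (~(Z & ~~~Z | ~~Y) & Z | ~~~Y & ~Z) & Y
= (~(Z & ~Z | ~~Y) & Z | ~~~Y & ~Z) & Y
= (~~~Y & Z | ~~~Y & ~Z) & Y
= ~~~Y & Y
= ~Y & Y
= 0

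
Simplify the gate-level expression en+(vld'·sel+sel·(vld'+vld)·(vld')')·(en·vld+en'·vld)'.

en+sel·vld'

en+(vld'·sel+sel·(vld'+vld)·(vld')')·(en·vld+en'·vld)'
= en+(vld'·sel+sel·(vld'+vld)·vld)·(en·vld+en'·vld)'
= en+(vld'·sel+sel·(vld'+vld)·vld)·vld'
= en+(vld'·sel+sel·vld)·vld'
= en+sel·vld'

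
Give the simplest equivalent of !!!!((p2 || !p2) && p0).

p0

!!!!((p2 || !p2) && p0)
= !!!!p0   (complement / identity)
= !!p0   (double negation)
= p0   (double negation)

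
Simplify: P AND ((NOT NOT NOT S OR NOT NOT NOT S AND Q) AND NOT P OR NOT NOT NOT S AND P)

P AND ((NOT NOT NOT S OR NOT NOT NOT S AND Q) AND NOT P OR NOT NOT NOT S AND P)
= P AND (NOT NOT NOT S AND NOT P OR NOT NOT NOT S AND P)   (absorption)
= P AND NOT NOT NOT S   (distribution)
= P AND NOT S   (double negation)

P AND NOT S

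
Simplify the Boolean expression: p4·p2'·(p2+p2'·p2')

p4·p2'·(p2+p2'·p2')
= p4·p2'·(p2+p2')   (idempotence)
= p4·p2'   (complement / identity)

p4·p2'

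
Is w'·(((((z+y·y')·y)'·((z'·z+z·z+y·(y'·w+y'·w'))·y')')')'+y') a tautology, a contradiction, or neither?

w'·(((((z+y·y')·y)'·((z'·z+z·z+y·(y'·w+y'·w'))·y')')')'+y')
= w'·(((((z+y·y')·y)'·((z'·z+z·z+y·y')·y')')')'+y')   [distribution]
= w'·(((z+y·y')·y+(z'·z+z·z+y·y')·y')'+y')   [De Morgan]
= w'·(((z+y·y')·y+(z+y·y')·y')'+y')   [distribution]
= w'·((z+y·y')'+y')   [distribution]
= w'·(z'+y')   [complement / identity]
This depends on w, y, z, so it is not a constant.

neither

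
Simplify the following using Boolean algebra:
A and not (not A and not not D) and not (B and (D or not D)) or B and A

A and not (not A and not not D) and not (B and (D or not D)) or B and A
= A and (A or not D) and not (B and (D or not D)) or B and A   (De Morgan)
= A and not (B and (D or not D)) or B and A   (absorption)
= A and not B or B and A   (complement / identity)
= A   (distribution)

A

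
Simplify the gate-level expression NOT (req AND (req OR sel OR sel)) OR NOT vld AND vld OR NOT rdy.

NOT req OR NOT rdy

NOT (req AND (req OR sel OR sel)) OR NOT vld AND vld OR NOT rdy
= NOT (req AND (req OR sel OR sel)) OR NOT rdy
= NOT (req AND (req OR sel)) OR NOT rdy
= NOT req OR NOT rdy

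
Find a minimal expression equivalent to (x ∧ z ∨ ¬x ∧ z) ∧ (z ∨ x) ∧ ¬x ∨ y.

(x ∧ z ∨ ¬x ∧ z) ∧ (z ∨ x) ∧ ¬x ∨ y
= z ∧ (z ∨ x) ∧ ¬x ∨ y   (distribution)
= z ∧ ¬x ∨ y   (absorption)

z ∧ ¬x ∨ y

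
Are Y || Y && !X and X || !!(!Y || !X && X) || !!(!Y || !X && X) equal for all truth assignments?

E1: Y || Y && !X
    = Y   — absorption
E2: X || !!(!Y || !X && X) || !!(!Y || !X && X)
    = X || !!(!Y || !X && X)   — idempotence
    = X || !!!Y   — complement / identity
    = X || !Y   — double negation
These differ: at X=0, Y=0, E1 = 0 but E2 = 1.

No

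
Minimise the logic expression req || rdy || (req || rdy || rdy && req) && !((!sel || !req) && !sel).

req || rdy

req || rdy || (req || rdy || rdy && req) && !((!sel || !req) && !sel)
= req || rdy || (req || rdy) && !((!sel || !req) && !sel)   [absorption]
= req || rdy || (req || rdy) && !!sel   [absorption]
= req || rdy || (req || rdy) && sel   [double negation]
= req || rdy   [absorption]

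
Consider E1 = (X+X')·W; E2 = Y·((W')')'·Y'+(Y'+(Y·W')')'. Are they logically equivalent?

E1: (X+X')·W
    = W   (complement / identity)
E2: Y·((W')')'·Y'+(Y'+(Y·W')')'
    = Y·W'·Y'+(Y'+(Y·W')')'   (double negation)
    = Y·W'·Y'+Y·Y·W'   (De Morgan)
    = Y·W'   (distribution)
These differ: at W=0, X=0, Y=1, E1 = 0 but E2 = 1.

No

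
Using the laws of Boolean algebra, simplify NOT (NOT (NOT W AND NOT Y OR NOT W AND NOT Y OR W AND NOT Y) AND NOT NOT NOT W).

NOT (NOT (NOT W AND NOT Y OR NOT W AND NOT Y OR W AND NOT Y) AND NOT NOT NOT W)
= NOT (NOT (NOT W AND NOT Y OR W AND NOT Y) AND NOT NOT NOT W)   (idempotence)
= NOT (NOT NOT Y AND NOT NOT NOT W)   (distribution)
= NOT (NOT NOT Y AND NOT W)   (double negation)
= NOT Y OR W   (De Morgan)

NOT Y OR W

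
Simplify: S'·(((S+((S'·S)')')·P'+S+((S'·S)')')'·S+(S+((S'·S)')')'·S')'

0

S'·(((S+((S'·S)')')·P'+S+((S'·S)')')'·S+(S+((S'·S)')')'·S')'
= S'·((S+((S'·S)')')'·S+(S+((S'·S)')')'·S')'   (absorption)
= S'·((S+((S'·S)')')')'   (distribution)
= S'·((S+S'·S)')'   (double negation)
= S'·(S')'   (complement / identity)
= S'·S   (double negation)
= 0   (complement)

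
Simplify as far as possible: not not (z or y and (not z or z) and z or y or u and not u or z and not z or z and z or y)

not not (z or y and (not z or z) and z or y or u and not u or z and not z or z and z or y)
= z or y and (not z or z) and z or y or u and not u or z and not z or z and z or y   (double negation)
= z or y and z or y or u and not u or z and not z or z and z or y   (complement / identity)
= z or y and z or y or z and not z or z and z or y   (complement / identity)
= z or y or z and not z or z and z or y   (absorption)
= z or y or z or y   (distribution)
= z or y   (idempotence)

z or y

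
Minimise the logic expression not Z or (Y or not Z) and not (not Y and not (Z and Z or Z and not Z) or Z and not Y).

not Z or Y

not Z or (Y or not Z) and not (not Y and not (Z and Z or Z and not Z) or Z and not Y)
= not Z or (Y or not Z) and not (not Y and not Z or Z and not Y)   [distribution]
= not Z or (Y or not Z) and not not Y   [distribution]
= not Z or (Y or not Z) and Y   [double negation]
= not Z or Y   [absorption]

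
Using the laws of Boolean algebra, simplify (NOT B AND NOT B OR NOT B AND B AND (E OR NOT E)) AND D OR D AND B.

(NOT B AND NOT B OR NOT B AND B AND (E OR NOT E)) AND D OR D AND B
= (NOT B AND NOT B OR NOT B AND B) AND D OR D AND B
= NOT B AND D OR D AND B
= D

D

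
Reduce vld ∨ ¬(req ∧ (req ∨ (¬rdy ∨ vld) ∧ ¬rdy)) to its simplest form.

vld ∨ ¬(req ∧ (req ∨ (¬rdy ∨ vld) ∧ ¬rdy))
= vld ∨ ¬(req ∧ (req ∨ ¬rdy))   (absorption)
= vld ∨ ¬req   (absorption)

vld ∨ ¬req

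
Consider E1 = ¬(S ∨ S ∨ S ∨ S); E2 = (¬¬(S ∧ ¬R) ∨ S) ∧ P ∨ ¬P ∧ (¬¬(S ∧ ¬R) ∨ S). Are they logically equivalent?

No

E1: ¬(S ∨ S ∨ S ∨ S)
    = ¬(S ∨ S)   (idempotence)
    = ¬S   (idempotence)
E2: (¬¬(S ∧ ¬R) ∨ S) ∧ P ∨ ¬P ∧ (¬¬(S ∧ ¬R) ∨ S)
    = ¬¬(S ∧ ¬R) ∨ S   (distribution)
    = S ∧ ¬R ∨ S   (double negation)
    = S   (absorption)
These differ: at P=0, R=0, S=0, E1 = 1 but E2 = 0.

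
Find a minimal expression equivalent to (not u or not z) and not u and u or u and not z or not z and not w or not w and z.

(not u or not z) and not u and u or u and not z or not z and not w or not w and z
= (not u or not z) and not u and u or u and not z or not w   [distribution]
= not u and u or u and not z or not w   [absorption]
= u and not z or not w   [complement / identity]

u and not z or not w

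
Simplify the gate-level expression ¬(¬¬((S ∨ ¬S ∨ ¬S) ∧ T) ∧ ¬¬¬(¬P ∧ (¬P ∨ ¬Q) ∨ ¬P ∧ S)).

¬(¬¬((S ∨ ¬S ∨ ¬S) ∧ T) ∧ ¬¬¬(¬P ∧ (¬P ∨ ¬Q) ∨ ¬P ∧ S))
= ¬(¬¬((S ∨ ¬S) ∧ T) ∧ ¬¬¬(¬P ∧ (¬P ∨ ¬Q) ∨ ¬P ∧ S))
= ¬(¬¬T ∧ ¬¬¬(¬P ∧ (¬P ∨ ¬Q) ∨ ¬P ∧ S))
= ¬T ∨ ¬¬(¬P ∧ (¬P ∨ ¬Q) ∨ ¬P ∧ S)
= ¬T ∨ ¬¬(¬P ∨ ¬P ∧ S)
= ¬T ∨ ¬¬¬P
= ¬T ∨ ¬P

¬T ∨ ¬P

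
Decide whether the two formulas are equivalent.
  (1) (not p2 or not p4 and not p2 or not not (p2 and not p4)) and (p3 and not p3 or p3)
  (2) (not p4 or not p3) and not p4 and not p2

E1: (not p2 or not p4 and not p2 or not not (p2 and not p4)) and (p3 and not p3 or p3)
    = (not p2 or not p4 and not p2 or p2 and not p4) and (p3 and not p3 or p3)
    = (not p2 or not p4) and (p3 and not p3 or p3)
    = (not p2 or not p4) and p3
E2: (not p4 or not p3) and not p4 and not p2
    = not p4 and not p2
These differ: at p2=0, p3=0, p4=0, E1 = 0 but E2 = 1.

No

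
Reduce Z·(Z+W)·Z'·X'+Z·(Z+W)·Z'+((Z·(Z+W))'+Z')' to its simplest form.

Z·(Z+W)·Z'·X'+Z·(Z+W)·Z'+((Z·(Z+W))'+Z')'
= Z·(Z+W)·Z'+((Z·(Z+W))'+Z')'
= Z·(Z+W)·Z'+Z·(Z+W)·Z
= Z·(Z+W)
= Z

Z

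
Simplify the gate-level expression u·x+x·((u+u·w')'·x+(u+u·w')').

x

u·x+x·((u+u·w')'·x+(u+u·w')')
= u·x+x·(u+u·w')'
= u·x+x·u'
= x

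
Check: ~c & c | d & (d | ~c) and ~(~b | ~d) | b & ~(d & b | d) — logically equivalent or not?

No

E1: ~c & c | d & (d | ~c)
    = ~c & c | d   (absorption)
    = d   (complement / identity)
E2: ~(~b | ~d) | b & ~(d & b | d)
    = b & d | b & ~(d & b | d)   (De Morgan)
    = b & d | b & ~d   (absorption)
    = b   (distribution)
These differ: at b=0, c=1, d=1, E1 = 1 but E2 = 0.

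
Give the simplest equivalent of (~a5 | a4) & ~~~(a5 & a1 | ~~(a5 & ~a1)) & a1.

(~a5 | a4) & ~~~(a5 & a1 | ~~(a5 & ~a1)) & a1
= (~a5 | a4) & ~~~(a5 & a1 | a5 & ~a1) & a1   [double negation]
= (~a5 | a4) & ~~~a5 & a1   [distribution]
= (~a5 | a4) & ~a5 & a1   [double negation]
= ~a5 & a1   [absorption]

~a5 & a1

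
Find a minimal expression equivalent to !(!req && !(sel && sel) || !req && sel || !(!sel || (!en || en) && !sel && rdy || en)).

req && (!sel || en)

!(!req && !(sel && sel) || !req && sel || !(!sel || (!en || en) && !sel && rdy || en))
= !(!req && !sel || !req && sel || !(!sel || (!en || en) && !sel && rdy || en))   — idempotence
= !(!req && !sel || !req && sel || !(!sel || !sel && rdy || en))   — complement / identity
= !(!req && !sel || !req && sel || !(!sel || en))   — absorption
= !(!req || !(!sel || en))   — distribution
= req && (!sel || en)   — De Morgan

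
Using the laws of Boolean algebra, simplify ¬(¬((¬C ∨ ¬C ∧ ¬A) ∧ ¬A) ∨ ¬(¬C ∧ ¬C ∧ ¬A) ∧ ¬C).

¬C ∧ ¬A

¬(¬((¬C ∨ ¬C ∧ ¬A) ∧ ¬A) ∨ ¬(¬C ∧ ¬C ∧ ¬A) ∧ ¬C)
= ¬(¬(¬C ∧ ¬A) ∨ ¬(¬C ∧ ¬C ∧ ¬A) ∧ ¬C)   — absorption
= ¬(¬(¬C ∧ ¬A) ∨ ¬(¬C ∧ ¬A) ∧ ¬C)   — idempotence
= ¬¬(¬C ∧ ¬A)   — absorption
= ¬C ∧ ¬A   — double negation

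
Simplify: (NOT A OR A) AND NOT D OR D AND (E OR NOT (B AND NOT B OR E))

TRUE

(NOT A OR A) AND NOT D OR D AND (E OR NOT (B AND NOT B OR E))
= NOT D OR D AND (E OR NOT (B AND NOT B OR E))   (complement / identity)
= NOT D OR D AND (E OR NOT E)   (complement / identity)
= NOT D OR D   (complement / identity)
= TRUE   (complement)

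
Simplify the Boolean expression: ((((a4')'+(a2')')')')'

((((a4')'+(a2')')')')'
= ((a4'·a2')')'   (De Morgan)
= a4'·a2'   (double negation)

a4'·a2'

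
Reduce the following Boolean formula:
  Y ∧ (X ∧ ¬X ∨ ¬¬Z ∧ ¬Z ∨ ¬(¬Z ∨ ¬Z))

Y ∧ Z

Y ∧ (X ∧ ¬X ∨ ¬¬Z ∧ ¬Z ∨ ¬(¬Z ∨ ¬Z))
= Y ∧ (¬¬Z ∧ ¬Z ∨ ¬(¬Z ∨ ¬Z))   — complement / identity
= Y ∧ (¬¬Z ∧ ¬Z ∨ Z ∧ Z)   — De Morgan
= Y ∧ (Z ∧ ¬Z ∨ Z ∧ Z)   — double negation
= Y ∧ Z   — distribution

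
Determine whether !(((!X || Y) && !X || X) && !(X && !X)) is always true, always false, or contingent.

!(((!X || Y) && !X || X) && !(X && !X))
= !((!X || X) && !(X && !X))   — absorption
= !!(X && !X)   — complement / identity
= X && !X   — double negation
= false   — complement

always false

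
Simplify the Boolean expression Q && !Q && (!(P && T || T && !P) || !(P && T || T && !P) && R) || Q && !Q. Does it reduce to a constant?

false

Q && !Q && (!(P && T || T && !P) || !(P && T || T && !P) && R) || Q && !Q
= Q && !Q && !(P && T || T && !P) || Q && !Q   (absorption)
= Q && !Q && !T || Q && !Q   (distribution)
= Q && !Q   (absorption)
= false   (complement)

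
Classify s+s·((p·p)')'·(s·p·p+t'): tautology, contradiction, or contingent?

s+s·((p·p)')'·(s·p·p+t')
= s+s·p·p·(s·p·p+t')   [double negation]
= s+s·p·p   [absorption]
= s+s·p   [idempotence]
= s   [absorption]
This depends on s, so it is not a constant.

contingent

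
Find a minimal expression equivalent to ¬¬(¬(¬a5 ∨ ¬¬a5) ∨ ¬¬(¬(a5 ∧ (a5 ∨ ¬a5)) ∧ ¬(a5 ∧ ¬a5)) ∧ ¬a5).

¬a5

¬¬(¬(¬a5 ∨ ¬¬a5) ∨ ¬¬(¬(a5 ∧ (a5 ∨ ¬a5)) ∧ ¬(a5 ∧ ¬a5)) ∧ ¬a5)
= ¬¬(¬(¬a5 ∨ ¬¬a5) ∨ ¬¬(¬a5 ∧ ¬(a5 ∧ ¬a5)) ∧ ¬a5)
= ¬¬(¬(¬a5 ∨ ¬¬a5) ∨ ¬(a5 ∨ a5 ∧ ¬a5) ∧ ¬a5)
= ¬¬(a5 ∧ ¬a5 ∨ ¬(a5 ∨ a5 ∧ ¬a5) ∧ ¬a5)
= ¬¬(a5 ∧ ¬a5 ∨ ¬a5 ∧ ¬a5)
= a5 ∧ ¬a5 ∨ ¬a5 ∧ ¬a5
= ¬a5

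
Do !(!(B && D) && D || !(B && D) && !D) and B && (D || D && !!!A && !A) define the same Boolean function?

E1: !(!(B && D) && D || !(B && D) && !D)
    = !!(B && D)   (distribution)
    = B && D   (double negation)
E2: B && (D || D && !!!A && !A)
    = B && (D || D && !A && !A)   (double negation)
    = B && (D || D && !A)   (idempotence)
    = B && D   (absorption)
Both reduce to B && D, so they are equivalent.

Yes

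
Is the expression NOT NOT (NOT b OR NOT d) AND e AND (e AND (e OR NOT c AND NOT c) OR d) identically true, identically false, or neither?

NOT NOT (NOT b OR NOT d) AND e AND (e AND (e OR NOT c AND NOT c) OR d)
= NOT NOT (NOT b OR NOT d) AND e AND (e AND (e OR NOT c) OR d)   (idempotence)
= NOT NOT (NOT b OR NOT d) AND e AND (e OR d)   (absorption)
= (NOT b OR NOT d) AND e AND (e OR d)   (double negation)
= (NOT b OR NOT d) AND e   (absorption)
This depends on b, d, e, so it is not a constant.

neither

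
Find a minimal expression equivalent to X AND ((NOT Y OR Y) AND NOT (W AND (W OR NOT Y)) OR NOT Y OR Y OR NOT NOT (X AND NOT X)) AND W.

X AND W

X AND ((NOT Y OR Y) AND NOT (W AND (W OR NOT Y)) OR NOT Y OR Y OR NOT NOT (X AND NOT X)) AND W
= X AND ((NOT Y OR Y) AND NOT (W AND (W OR NOT Y)) OR NOT Y OR Y OR X AND NOT X) AND W   [double negation]
= X AND ((NOT Y OR Y) AND NOT W OR NOT Y OR Y OR X AND NOT X) AND W   [absorption]
= X AND ((NOT Y OR Y) AND NOT W OR NOT Y OR Y) AND W   [complement / identity]
= X AND (NOT Y OR Y) AND W   [absorption]
= X AND W   [complement / identity]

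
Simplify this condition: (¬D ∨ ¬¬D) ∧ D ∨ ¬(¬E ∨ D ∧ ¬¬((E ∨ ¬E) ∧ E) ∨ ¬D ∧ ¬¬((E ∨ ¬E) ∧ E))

D

(¬D ∨ ¬¬D) ∧ D ∨ ¬(¬E ∨ D ∧ ¬¬((E ∨ ¬E) ∧ E) ∨ ¬D ∧ ¬¬((E ∨ ¬E) ∧ E))
= (¬D ∨ ¬¬D) ∧ D ∨ ¬(¬E ∨ ¬¬((E ∨ ¬E) ∧ E))
= (¬D ∨ ¬¬D) ∧ D ∨ E ∧ ¬((E ∨ ¬E) ∧ E)
= (¬D ∨ ¬¬D) ∧ D ∨ E ∧ ¬E
= (¬D ∨ ¬¬D) ∧ D
= (¬D ∨ D) ∧ D
= D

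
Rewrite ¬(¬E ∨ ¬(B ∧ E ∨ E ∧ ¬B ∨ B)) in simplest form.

E

¬(¬E ∨ ¬(B ∧ E ∨ E ∧ ¬B ∨ B))
= ¬(¬E ∨ ¬(E ∨ B))   (distribution)
= E ∧ (E ∨ B)   (De Morgan)
= E   (absorption)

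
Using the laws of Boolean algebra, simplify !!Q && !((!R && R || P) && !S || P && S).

Q && !P

!!Q && !((!R && R || P) && !S || P && S)
= !!Q && !(P && !S || P && S)   (complement / identity)
= Q && !(P && !S || P && S)   (double negation)
= Q && !P   (distribution)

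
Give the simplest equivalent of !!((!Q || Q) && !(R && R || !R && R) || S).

!!((!Q || Q) && !(R && R || !R && R) || S)
= !!((!Q || Q) && !R || S)
= !!(!R || S)
= !R || S

!R || S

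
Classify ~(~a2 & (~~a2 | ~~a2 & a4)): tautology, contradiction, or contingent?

tautology

~(~a2 & (~~a2 | ~~a2 & a4))
= ~(~a2 & ~~a2)   — absorption
= a2 | ~a2   — De Morgan
= 1   — complement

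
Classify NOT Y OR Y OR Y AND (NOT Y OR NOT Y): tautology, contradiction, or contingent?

NOT Y OR Y OR Y AND (NOT Y OR NOT Y)
= NOT Y OR Y OR Y AND NOT Y   (idempotence)
= NOT Y OR Y   (complement / identity)
= TRUE   (complement)

tautology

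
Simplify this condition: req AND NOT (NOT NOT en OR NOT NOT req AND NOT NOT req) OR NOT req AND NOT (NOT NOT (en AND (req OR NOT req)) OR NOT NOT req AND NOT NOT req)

NOT en AND NOT req

req AND NOT (NOT NOT en OR NOT NOT req AND NOT NOT req) OR NOT req AND NOT (NOT NOT (en AND (req OR NOT req)) OR NOT NOT req AND NOT NOT req)
= req AND NOT (NOT NOT en OR NOT NOT req AND NOT NOT req) OR NOT req AND NOT (NOT NOT en OR NOT NOT req AND NOT NOT req)   (complement / identity)
= NOT (NOT NOT en OR NOT NOT req AND NOT NOT req)   (distribution)
= NOT (NOT NOT en OR NOT NOT req)   (idempotence)
= NOT en AND NOT req   (De Morgan)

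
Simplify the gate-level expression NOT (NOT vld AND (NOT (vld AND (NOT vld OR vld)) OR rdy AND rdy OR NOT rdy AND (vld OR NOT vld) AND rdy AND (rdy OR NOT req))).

vld

NOT (NOT vld AND (NOT (vld AND (NOT vld OR vld)) OR rdy AND rdy OR NOT rdy AND (vld OR NOT vld) AND rdy AND (rdy OR NOT req)))
= NOT (NOT vld AND (NOT (vld AND (NOT vld OR vld)) OR rdy AND rdy OR NOT rdy AND (vld OR NOT vld) AND rdy))   — absorption
= NOT (NOT vld AND (NOT (vld AND (NOT vld OR vld)) OR rdy AND rdy OR NOT rdy AND rdy))   — complement / identity
= NOT (NOT vld AND (NOT vld OR rdy AND rdy OR NOT rdy AND rdy))   — complement / identity
= NOT (NOT vld AND (NOT vld OR rdy))   — distribution
= NOT NOT vld   — absorption
= vld   — double negation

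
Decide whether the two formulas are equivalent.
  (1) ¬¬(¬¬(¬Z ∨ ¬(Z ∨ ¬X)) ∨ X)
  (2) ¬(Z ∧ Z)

E1: ¬¬(¬¬(¬Z ∨ ¬(Z ∨ ¬X)) ∨ X)
    = ¬¬(¬(Z ∧ (Z ∨ ¬X)) ∨ X)
    = ¬¬(¬Z ∨ X)
    = ¬Z ∨ X
E2: ¬(Z ∧ Z)
    = ¬Z
These differ: at X=1, Z=1, E1 = 1 but E2 = 0.

No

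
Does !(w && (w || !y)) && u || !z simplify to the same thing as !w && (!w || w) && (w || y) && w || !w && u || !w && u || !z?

Yes

E1: !(w && (w || !y)) && u || !z
    = !w && u || !z   [absorption]
E2: !w && (!w || w) && (w || y) && w || !w && u || !w && u || !z
    = !w && (w || y) && w || !w && u || !w && u || !z   [complement / identity]
    = !w && (w || y) && w || !w && u || !z   [idempotence]
    = !w && w || !w && u || !z   [absorption]
    = !w && u || !z   [complement / identity]
Both reduce to !w && u || !z, so they are equivalent.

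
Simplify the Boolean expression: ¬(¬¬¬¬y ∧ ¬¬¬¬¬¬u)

¬(¬¬¬¬y ∧ ¬¬¬¬¬¬u)
= ¬(¬¬y ∧ ¬¬¬¬¬¬u)   [double negation]
= ¬(¬¬y ∧ ¬¬¬¬u)   [double negation]
= ¬(¬¬y ∧ ¬¬u)   [double negation]
= ¬y ∨ ¬u   [De Morgan]

¬y ∨ ¬u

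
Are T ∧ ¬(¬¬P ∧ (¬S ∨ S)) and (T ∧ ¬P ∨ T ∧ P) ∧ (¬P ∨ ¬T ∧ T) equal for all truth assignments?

Yes

E1: T ∧ ¬(¬¬P ∧ (¬S ∨ S))
    = T ∧ ¬¬¬P   [complement / identity]
    = T ∧ ¬P   [double negation]
E2: (T ∧ ¬P ∨ T ∧ P) ∧ (¬P ∨ ¬T ∧ T)
    = (T ∧ ¬P ∨ T ∧ P) ∧ ¬P   [complement / identity]
    = T ∧ ¬P   [distribution]
Both reduce to T ∧ ¬P, so they are equivalent.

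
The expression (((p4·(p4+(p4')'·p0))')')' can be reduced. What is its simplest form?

p4'

(((p4·(p4+(p4')'·p0))')')'
= (p4·(p4+(p4')'·p0))'
= (p4·(p4+p4·p0))'
= (p4·p4)'
= p4'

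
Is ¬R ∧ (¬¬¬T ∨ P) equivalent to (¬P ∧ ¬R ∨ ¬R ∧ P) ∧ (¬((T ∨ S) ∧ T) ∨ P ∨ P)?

E1: ¬R ∧ (¬¬¬T ∨ P)
    = ¬R ∧ (¬T ∨ P)   — double negation
E2: (¬P ∧ ¬R ∨ ¬R ∧ P) ∧ (¬((T ∨ S) ∧ T) ∨ P ∨ P)
    = (¬P ∧ ¬R ∨ ¬R ∧ P) ∧ (¬((T ∨ S) ∧ T) ∨ P)   — idempotence
    = ¬R ∧ (¬((T ∨ S) ∧ T) ∨ P)   — distribution
    = ¬R ∧ (¬T ∨ P)   — absorption
Both reduce to ¬R ∧ (¬T ∨ P), so they are equivalent.

Yes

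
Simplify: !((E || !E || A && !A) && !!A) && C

!((E || !E || A && !A) && !!A) && C
= !((E || !E || A && !A) && A) && C   [double negation]
= !((E || !E) && A) && C   [complement / identity]
= !A && C   [complement / identity]

!A && C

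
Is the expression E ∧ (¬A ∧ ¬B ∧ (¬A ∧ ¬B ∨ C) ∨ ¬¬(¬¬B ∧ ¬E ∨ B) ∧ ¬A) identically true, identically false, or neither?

E ∧ (¬A ∧ ¬B ∧ (¬A ∧ ¬B ∨ C) ∨ ¬¬(¬¬B ∧ ¬E ∨ B) ∧ ¬A)
= E ∧ (¬A ∧ ¬B ∨ ¬¬(¬¬B ∧ ¬E ∨ B) ∧ ¬A)   (absorption)
= E ∧ (¬A ∧ ¬B ∨ ¬¬(B ∧ ¬E ∨ B) ∧ ¬A)   (double negation)
= E ∧ (¬A ∧ ¬B ∨ (B ∧ ¬E ∨ B) ∧ ¬A)   (double negation)
= E ∧ (¬A ∧ ¬B ∨ B ∧ ¬A)   (absorption)
= E ∧ ¬A   (distribution)
This depends on A, E, so it is not a constant.

neither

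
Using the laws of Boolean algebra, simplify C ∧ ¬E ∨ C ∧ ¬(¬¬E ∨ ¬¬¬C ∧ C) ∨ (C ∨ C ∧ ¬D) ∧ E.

C

C ∧ ¬E ∨ C ∧ ¬(¬¬E ∨ ¬¬¬C ∧ C) ∨ (C ∨ C ∧ ¬D) ∧ E
= C ∧ ¬E ∨ C ∧ ¬(¬¬E ∨ ¬C ∧ C) ∨ (C ∨ C ∧ ¬D) ∧ E   — double negation
= C ∧ ¬E ∨ C ∧ ¬(¬¬E ∨ ¬C ∧ C) ∨ C ∧ E   — absorption
= C ∧ ¬E ∨ C ∧ ¬¬¬E ∨ C ∧ E   — complement / identity
= C ∧ ¬E ∨ C ∧ ¬E ∨ C ∧ E   — double negation
= C ∧ ¬E ∨ C   — distribution
= C   — absorption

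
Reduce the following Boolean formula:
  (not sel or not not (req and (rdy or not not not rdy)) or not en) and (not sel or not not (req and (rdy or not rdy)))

not sel or req

(not sel or not not (req and (rdy or not not not rdy)) or not en) and (not sel or not not (req and (rdy or not rdy)))
= (not sel or not not (req and (rdy or not rdy)) or not en) and (not sel or not not (req and (rdy or not rdy)))   — double negation
= not sel or not not (req and (rdy or not rdy))   — absorption
= not sel or not not req   — complement / identity
= not sel or req   — double negation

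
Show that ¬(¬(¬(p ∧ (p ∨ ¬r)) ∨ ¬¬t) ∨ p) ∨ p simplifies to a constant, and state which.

¬(¬(¬(p ∧ (p ∨ ¬r)) ∨ ¬¬t) ∨ p) ∨ p
= ¬(¬(¬p ∨ ¬¬t) ∨ p) ∨ p
= ¬(p ∧ ¬t ∨ p) ∨ p
= ¬p ∨ p
= True

True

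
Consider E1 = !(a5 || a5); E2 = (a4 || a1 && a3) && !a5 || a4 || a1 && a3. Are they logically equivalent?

E1: !(a5 || a5)
    = !a5   [idempotence]
E2: (a4 || a1 && a3) && !a5 || a4 || a1 && a3
    = a4 || a1 && a3   [absorption]
These differ: at a1=0, a3=1, a4=0, a5=0, E1 = 1 but E2 = 0.

No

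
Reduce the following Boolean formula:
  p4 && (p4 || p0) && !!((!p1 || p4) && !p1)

p4 && (p4 || p0) && !!((!p1 || p4) && !p1)
= p4 && !!((!p1 || p4) && !p1)   — absorption
= p4 && (!p1 || p4) && !p1   — double negation
= p4 && !p1   — absorption

p4 && !p1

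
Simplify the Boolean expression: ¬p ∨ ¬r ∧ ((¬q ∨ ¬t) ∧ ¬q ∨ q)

¬p ∨ ¬r ∧ ((¬q ∨ ¬t) ∧ ¬q ∨ q)
= ¬p ∨ ¬r ∧ (¬q ∨ q)   (absorption)
= ¬p ∨ ¬r   (complement / identity)

¬p ∨ ¬r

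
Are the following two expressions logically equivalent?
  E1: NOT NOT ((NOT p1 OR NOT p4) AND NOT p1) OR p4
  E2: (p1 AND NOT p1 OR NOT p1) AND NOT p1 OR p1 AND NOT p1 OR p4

E1: NOT NOT ((NOT p1 OR NOT p4) AND NOT p1) OR p4
    = NOT NOT NOT p1 OR p4   — absorption
    = NOT p1 OR p4   — double negation
E2: (p1 AND NOT p1 OR NOT p1) AND NOT p1 OR p1 AND NOT p1 OR p4
    = NOT p1 AND NOT p1 OR p1 AND NOT p1 OR p4   — complement / identity
    = NOT p1 OR p4   — distribution
Both reduce to NOT p1 OR p4, so they are equivalent.

Yes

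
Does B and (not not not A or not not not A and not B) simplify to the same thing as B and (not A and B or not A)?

Yes

E1: B and (not not not A or not not not A and not B)
    = B and not not not A   — absorption
    = B and not A   — double negation
E2: B and (not A and B or not A)
    = B and not A   — absorption
Both reduce to B and not A, so they are equivalent.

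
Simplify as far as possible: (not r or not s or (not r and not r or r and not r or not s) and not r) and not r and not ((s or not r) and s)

not r and not s

(not r or not s or (not r and not r or r and not r or not s) and not r) and not r and not ((s or not r) and s)
= (not r or not s or (not r or not s) and not r) and not r and not ((s or not r) and s)   — distribution
= (not r or not s) and not r and not ((s or not r) and s)   — absorption
= not r and not ((s or not r) and s)   — absorption
= not r and not s   — absorption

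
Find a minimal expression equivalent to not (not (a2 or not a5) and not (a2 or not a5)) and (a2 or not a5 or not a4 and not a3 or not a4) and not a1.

(a2 or not a5) and not a1

not (not (a2 or not a5) and not (a2 or not a5)) and (a2 or not a5 or not a4 and not a3 or not a4) and not a1
= not (not (a2 or not a5) and not (a2 or not a5)) and (a2 or not a5 or not a4) and not a1   (absorption)
= not not (a2 or not a5) and (a2 or not a5 or not a4) and not a1   (idempotence)
= (a2 or not a5) and (a2 or not a5 or not a4) and not a1   (double negation)
= (a2 or not a5) and not a1   (absorption)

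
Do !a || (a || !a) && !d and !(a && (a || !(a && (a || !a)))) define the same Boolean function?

E1: !a || (a || !a) && !d
    = !a || !d   — complement / identity
E2: !(a && (a || !(a && (a || !a))))
    = !(a && (a || !a))   — complement / identity
    = !a   — complement / identity
These differ: at a=1, d=0, E1 = 1 but E2 = 0.

No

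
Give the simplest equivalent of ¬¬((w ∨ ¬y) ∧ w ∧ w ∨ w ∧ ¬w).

¬¬((w ∨ ¬y) ∧ w ∧ w ∨ w ∧ ¬w)
= ¬¬(w ∧ w ∨ w ∧ ¬w)   — absorption
= ¬¬w   — distribution
= w   — double negation

w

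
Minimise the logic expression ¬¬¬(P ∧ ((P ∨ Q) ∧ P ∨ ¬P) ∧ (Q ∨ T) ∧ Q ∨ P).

¬¬¬(P ∧ ((P ∨ Q) ∧ P ∨ ¬P) ∧ (Q ∨ T) ∧ Q ∨ P)
= ¬¬¬(P ∧ (P ∨ ¬P) ∧ (Q ∨ T) ∧ Q ∨ P)
= ¬(P ∧ (P ∨ ¬P) ∧ (Q ∨ T) ∧ Q ∨ P)
= ¬(P ∧ (P ∨ ¬P) ∧ Q ∨ P)
= ¬(P ∧ Q ∨ P)
= ¬P

¬P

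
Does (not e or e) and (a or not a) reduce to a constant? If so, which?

yes, True

(not e or e) and (a or not a)
= not e or e   [complement / identity]
= True   [complement]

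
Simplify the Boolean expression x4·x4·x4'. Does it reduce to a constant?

0

x4·x4·x4'
= x4·x4'   — idempotence
= 0   — complement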